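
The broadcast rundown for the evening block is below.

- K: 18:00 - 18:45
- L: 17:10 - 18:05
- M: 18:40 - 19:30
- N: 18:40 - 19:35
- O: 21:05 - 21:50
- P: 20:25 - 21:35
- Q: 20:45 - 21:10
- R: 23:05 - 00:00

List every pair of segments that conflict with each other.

Sorted by start: L, K, M, N, P, Q, O, R.
K starts before L ends → L and K overlap.
M starts after L ends; L is clear from here.
M starts before K ends → K and M overlap.
N starts before K ends → K and N overlap.
P starts after K ends; K is clear from here.
N starts before M ends → M and N overlap.
P starts after M ends; M is clear from here.
P starts after N ends; N is clear from here.
Q starts before P ends → P and Q overlap.
O starts before P ends → P and O overlap.
R starts after P ends.
O starts before Q ends → Q and O overlap.
R starts after Q ends.
R starts after O ends.

K & L, K & M, K & N, M & N, O & P, O & Q, P & Q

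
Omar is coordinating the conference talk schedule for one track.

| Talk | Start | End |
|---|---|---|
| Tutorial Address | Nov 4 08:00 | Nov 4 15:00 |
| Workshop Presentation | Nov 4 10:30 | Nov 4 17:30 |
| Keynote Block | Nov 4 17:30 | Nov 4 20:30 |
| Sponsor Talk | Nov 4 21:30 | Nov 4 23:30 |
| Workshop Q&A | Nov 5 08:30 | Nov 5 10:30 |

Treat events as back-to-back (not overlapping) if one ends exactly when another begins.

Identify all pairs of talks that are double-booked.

Check each pair: they overlap iff neither finishes before the other starts.
Sorted by start: Tutorial Address, Workshop Presentation, Keynote Block, Sponsor Talk, Workshop Q&A.
Workshop Presentation starts before Tutorial Address ends → Tutorial Address and Workshop Presentation overlap.
Keynote Block starts after Tutorial Address ends; Tutorial Address is clear from here.
Keynote Block starts exactly when Workshop Presentation ends (back-to-back, no overlap); Workshop Presentation is clear from here.
Sponsor Talk starts after Keynote Block ends; Keynote Block is clear from here.
Workshop Q&A starts after Sponsor Talk ends.

Tutorial Address & Workshop Presentation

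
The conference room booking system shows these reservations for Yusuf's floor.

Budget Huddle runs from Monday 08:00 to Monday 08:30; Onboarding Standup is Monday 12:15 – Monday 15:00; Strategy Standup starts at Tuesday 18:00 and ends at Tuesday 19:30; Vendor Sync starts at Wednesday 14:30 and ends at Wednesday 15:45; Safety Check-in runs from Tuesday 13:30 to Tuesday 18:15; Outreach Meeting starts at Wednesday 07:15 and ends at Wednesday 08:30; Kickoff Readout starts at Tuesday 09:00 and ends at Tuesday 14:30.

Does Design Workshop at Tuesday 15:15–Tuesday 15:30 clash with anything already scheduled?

Yes — it overlaps Safety Check-in

Budget Huddle: ends Monday 08:30 at or before Design Workshop starts Tuesday 15:15 → clear.
Onboarding Standup: ends Monday 15:00 at or before Design Workshop starts Tuesday 15:15 → clear.
Kickoff Readout: ends Tuesday 14:30 at or before Design Workshop starts Tuesday 15:15 → clear.
Safety Check-in: starts Tuesday 13:30 before Design Workshop ends Tuesday 15:30, and ends Tuesday 18:15 after Design Workshop starts Tuesday 15:15 → overlap.
Strategy Standup: starts Tuesday 18:00 at or after Design Workshop ends Tuesday 15:30 → clear.
Outreach Meeting: starts Wednesday 07:15 at or after Design Workshop ends Tuesday 15:30 → clear.
Vendor Sync: starts Wednesday 14:30 at or after Design Workshop ends Tuesday 15:30 → clear.
Design Workshop overlaps Safety Check-in.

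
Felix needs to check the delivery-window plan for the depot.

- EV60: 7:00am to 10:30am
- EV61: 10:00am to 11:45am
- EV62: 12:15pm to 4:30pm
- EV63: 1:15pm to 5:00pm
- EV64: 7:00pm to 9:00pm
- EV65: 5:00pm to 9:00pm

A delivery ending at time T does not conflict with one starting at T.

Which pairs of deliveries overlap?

EV60 & EV61, EV62 & EV63, EV64 & EV65

Sorted by start: EV60, EV61, EV62, EV63, EV65, EV64.
EV61 starts before EV60 ends → EV60 and EV61 overlap.
EV62 starts after EV60 ends, so EV60 has no further overlaps.
EV62 starts after EV61 ends, so EV61 has no further overlaps.
EV63 starts before EV62 ends → EV62 and EV63 overlap.
EV65 starts after EV62 ends, so EV62 has no further overlaps.
EV65 starts exactly when EV63 ends (back-to-back, no overlap), so EV63 has no further overlaps.
EV64 starts before EV65 ends → EV65 and EV64 overlap.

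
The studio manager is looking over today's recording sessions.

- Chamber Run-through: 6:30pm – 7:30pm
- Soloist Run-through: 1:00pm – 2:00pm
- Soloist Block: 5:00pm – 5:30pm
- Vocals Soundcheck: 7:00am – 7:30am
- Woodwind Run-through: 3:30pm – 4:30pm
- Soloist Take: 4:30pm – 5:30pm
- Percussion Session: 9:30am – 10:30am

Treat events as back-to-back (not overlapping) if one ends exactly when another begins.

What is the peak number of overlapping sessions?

Walk through starts and ends in time order (an end at T is processed before a start at T):
7:00am start Vocals Soundcheck → 1
7:30am end Vocals Soundcheck → 0
9:30am start Percussion Session → 1
10:30am end Percussion Session → 0
1:00pm start Soloist Run-through → 1
2:00pm end Soloist Run-through → 0
3:30pm start Woodwind Run-through → 1
4:30pm end Woodwind Run-through → 0
4:30pm start Soloist Take → 1
5:00pm start Soloist Block → 2
5:30pm end Soloist Block → 1
5:30pm end Soloist Take → 0
6:30pm start Chamber Run-through → 1
7:30pm end Chamber Run-through → 0
Peak is 2, at 5:00pm (Soloist Block, Soloist Take).

2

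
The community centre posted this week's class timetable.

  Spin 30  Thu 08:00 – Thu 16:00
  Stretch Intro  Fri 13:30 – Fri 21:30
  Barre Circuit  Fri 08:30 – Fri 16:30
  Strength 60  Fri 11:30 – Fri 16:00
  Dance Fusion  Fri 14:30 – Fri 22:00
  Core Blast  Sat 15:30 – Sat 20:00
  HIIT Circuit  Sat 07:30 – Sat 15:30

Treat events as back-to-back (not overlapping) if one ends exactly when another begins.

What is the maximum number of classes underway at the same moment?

4

Sort all start/end points and keep a running count:
Thu 08:00 start Spin 30 → 1
Thu 16:00 end Spin 30 → 0
Fri 08:30 start Barre Circuit → 1
Fri 11:30 start Strength 60 → 2
Fri 13:30 start Stretch Intro → 3
Fri 14:30 start Dance Fusion → 4
Fri 16:00 end Strength 60 → 3
Fri 16:30 end Barre Circuit → 2
Fri 21:30 end Stretch Intro → 1
Fri 22:00 end Dance Fusion → 0
Sat 07:30 start HIIT Circuit → 1
Sat 15:30 end HIIT Circuit → 0
Sat 15:30 start Core Blast → 1
Sat 20:00 end Core Blast → 0
Peak is 4, at Fri 14:30 (Barre Circuit, Dance Fusion, Strength 60, Stretch Intro).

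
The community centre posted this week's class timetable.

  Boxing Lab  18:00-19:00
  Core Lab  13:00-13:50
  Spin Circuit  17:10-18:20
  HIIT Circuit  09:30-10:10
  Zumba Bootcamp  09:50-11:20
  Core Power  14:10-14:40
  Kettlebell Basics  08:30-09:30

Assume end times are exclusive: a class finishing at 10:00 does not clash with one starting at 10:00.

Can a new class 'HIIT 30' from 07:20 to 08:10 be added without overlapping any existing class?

Yes — the slot is free

Kettlebell Basics: starts 08:30 at or after HIIT 30 ends 08:10 → clear.
HIIT Circuit: starts 09:30 at or after HIIT 30 ends 08:10 → clear.
Zumba Bootcamp: starts 09:50 at or after HIIT 30 ends 08:10 → clear.
Core Lab: starts 13:00 at or after HIIT 30 ends 08:10 → clear.
Core Power: starts 14:10 at or after HIIT 30 ends 08:10 → clear.
Spin Circuit: starts 17:10 at or after HIIT 30 ends 08:10 → clear.
Boxing Lab: starts 18:00 at or after HIIT 30 ends 08:10 → clear.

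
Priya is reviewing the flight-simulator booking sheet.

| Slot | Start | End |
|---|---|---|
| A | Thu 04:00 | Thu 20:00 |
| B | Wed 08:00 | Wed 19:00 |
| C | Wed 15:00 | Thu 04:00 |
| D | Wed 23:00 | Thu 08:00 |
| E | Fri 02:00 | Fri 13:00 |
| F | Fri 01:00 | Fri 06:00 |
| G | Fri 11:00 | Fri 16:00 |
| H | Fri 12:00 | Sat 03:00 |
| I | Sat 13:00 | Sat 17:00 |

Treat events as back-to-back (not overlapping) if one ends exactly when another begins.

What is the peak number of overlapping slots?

Walk through starts and ends in time order (an end at T is processed before a start at T):
Wed 08:00 start B → 1
Wed 15:00 start C → 2
Wed 19:00 end B → 1
Wed 23:00 start D → 2
Thu 04:00 end C → 1
Thu 04:00 start A → 2
Thu 08:00 end D → 1
Thu 20:00 end A → 0
Fri 01:00 start F → 1
Fri 02:00 start E → 2
Fri 06:00 end F → 1
Fri 11:00 start G → 2
Fri 12:00 start H → 3
Fri 13:00 end E → 2
Fri 16:00 end G → 1
Sat 03:00 end H → 0
Sat 13:00 start I → 1
Sat 17:00 end I → 0
Peak is 3, at Fri 12:00 (E, G, H).

3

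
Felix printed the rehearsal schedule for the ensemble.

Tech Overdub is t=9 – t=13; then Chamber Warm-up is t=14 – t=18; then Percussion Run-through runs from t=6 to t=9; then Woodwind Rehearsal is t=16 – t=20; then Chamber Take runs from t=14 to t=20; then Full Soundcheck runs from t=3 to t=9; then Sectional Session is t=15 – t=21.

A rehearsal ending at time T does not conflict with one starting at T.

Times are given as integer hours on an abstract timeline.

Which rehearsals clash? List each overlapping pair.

Chamber Take & Chamber Warm-up, Chamber Take & Sectional Session, Chamber Take & Woodwind Rehearsal, Chamber Warm-up & Sectional Session, Chamber Warm-up & Woodwind Rehearsal, Full Soundcheck & Percussion Run-through, Sectional Session & Woodwind Rehearsal

Sorted by start: Full Soundcheck, Percussion Run-through, Tech Overdub, Chamber Take, Chamber Warm-up, Sectional Session, Woodwind Rehearsal.
Percussion Run-through starts before Full Soundcheck ends → Full Soundcheck and Percussion Run-through overlap.
Tech Overdub starts exactly when Full Soundcheck ends (back-to-back, no overlap); Full Soundcheck is clear from here.
Tech Overdub starts exactly when Percussion Run-through ends (back-to-back, no overlap); Percussion Run-through is clear from here.
Chamber Take starts after Tech Overdub ends; Tech Overdub is clear from here.
Chamber Warm-up starts before Chamber Take ends → Chamber Take and Chamber Warm-up overlap.
Sectional Session starts before Chamber Take ends → Chamber Take and Sectional Session overlap.
Woodwind Rehearsal starts before Chamber Take ends → Chamber Take and Woodwind Rehearsal overlap.
Sectional Session starts before Chamber Warm-up ends → Chamber Warm-up and Sectional Session overlap.
Woodwind Rehearsal starts before Chamber Warm-up ends → Chamber Warm-up and Woodwind Rehearsal overlap.
Woodwind Rehearsal starts before Sectional Session ends → Sectional Session and Woodwind Rehearsal overlap.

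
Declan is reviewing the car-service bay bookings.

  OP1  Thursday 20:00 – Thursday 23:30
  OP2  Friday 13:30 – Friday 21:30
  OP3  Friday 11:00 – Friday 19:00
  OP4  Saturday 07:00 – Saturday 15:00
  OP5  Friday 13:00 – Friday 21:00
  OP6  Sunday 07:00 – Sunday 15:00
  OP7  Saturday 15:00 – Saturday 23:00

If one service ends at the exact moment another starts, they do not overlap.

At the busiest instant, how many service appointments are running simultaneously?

Walk through starts and ends in time order (an end at T is processed before a start at T):
Thursday 20:00 start OP1 → 1
Thursday 23:30 end OP1 → 0
Friday 11:00 start OP3 → 1
Friday 13:00 start OP5 → 2
Friday 13:30 start OP2 → 3
Friday 19:00 end OP3 → 2
Friday 21:00 end OP5 → 1
Friday 21:30 end OP2 → 0
Saturday 07:00 start OP4 → 1
Saturday 15:00 end OP4 → 0
Saturday 15:00 start OP7 → 1
Saturday 23:00 end OP7 → 0
Sunday 07:00 start OP6 → 1
Sunday 15:00 end OP6 → 0
Peak is 3, at Friday 13:30 (OP2, OP3, OP5).

3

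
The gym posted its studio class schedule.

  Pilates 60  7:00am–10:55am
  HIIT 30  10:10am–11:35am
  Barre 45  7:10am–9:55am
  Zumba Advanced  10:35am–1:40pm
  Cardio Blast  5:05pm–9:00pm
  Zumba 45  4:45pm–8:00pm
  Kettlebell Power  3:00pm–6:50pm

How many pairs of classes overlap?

7

Sorted by start: Pilates 60, Barre 45, HIIT 30, Zumba Advanced, Kettlebell Power, Zumba 45, Cardio Blast.
Barre 45 starts before Pilates 60 ends → Pilates 60 and Barre 45 overlap.
HIIT 30 starts before Pilates 60 ends → Pilates 60 and HIIT 30 overlap.
Zumba Advanced starts before Pilates 60 ends → Pilates 60 and Zumba Advanced overlap.
Kettlebell Power starts after Pilates 60 ends — done with Pilates 60.
HIIT 30 starts after Barre 45 ends — done with Barre 45.
Zumba Advanced starts before HIIT 30 ends → HIIT 30 and Zumba Advanced overlap.
Kettlebell Power starts after HIIT 30 ends — done with HIIT 30.
Kettlebell Power starts after Zumba Advanced ends — done with Zumba Advanced.
Zumba 45 starts before Kettlebell Power ends → Kettlebell Power and Zumba 45 overlap.
Cardio Blast starts before Kettlebell Power ends → Kettlebell Power and Cardio Blast overlap.
Cardio Blast starts before Zumba 45 ends → Zumba 45 and Cardio Blast overlap.
Overlapping pairs: Barre 45 & Pilates 60, Cardio Blast & Kettlebell Power, Cardio Blast & Zumba 45, HIIT 30 & Pilates 60, HIIT 30 & Zumba Advanced, Kettlebell Power & Zumba 45, Pilates 60 & Zumba Advanced — 7 in total.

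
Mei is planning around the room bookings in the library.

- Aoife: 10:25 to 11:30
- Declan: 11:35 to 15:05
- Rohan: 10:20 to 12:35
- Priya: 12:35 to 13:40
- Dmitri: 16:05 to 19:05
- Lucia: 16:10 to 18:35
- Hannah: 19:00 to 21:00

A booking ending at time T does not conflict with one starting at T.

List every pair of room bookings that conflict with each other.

Aoife & Rohan, Declan & Priya, Declan & Rohan, Dmitri & Hannah, Dmitri & Lucia

Check each pair: they overlap iff neither finishes before the other starts.
Sorted by start: Rohan, Aoife, Declan, Priya, Dmitri, Lucia, Hannah.
Aoife starts before Rohan ends → Rohan and Aoife overlap.
Declan starts before Rohan ends → Rohan and Declan overlap.
Priya starts exactly when Rohan ends (back-to-back, no overlap) — done with Rohan.
Declan starts after Aoife ends — done with Aoife.
Priya starts before Declan ends → Declan and Priya overlap.
Dmitri starts after Declan ends — done with Declan.
Dmitri starts after Priya ends — done with Priya.
Lucia starts before Dmitri ends → Dmitri and Lucia overlap.
Hannah starts before Dmitri ends → Dmitri and Hannah overlap.
Hannah starts after Lucia ends.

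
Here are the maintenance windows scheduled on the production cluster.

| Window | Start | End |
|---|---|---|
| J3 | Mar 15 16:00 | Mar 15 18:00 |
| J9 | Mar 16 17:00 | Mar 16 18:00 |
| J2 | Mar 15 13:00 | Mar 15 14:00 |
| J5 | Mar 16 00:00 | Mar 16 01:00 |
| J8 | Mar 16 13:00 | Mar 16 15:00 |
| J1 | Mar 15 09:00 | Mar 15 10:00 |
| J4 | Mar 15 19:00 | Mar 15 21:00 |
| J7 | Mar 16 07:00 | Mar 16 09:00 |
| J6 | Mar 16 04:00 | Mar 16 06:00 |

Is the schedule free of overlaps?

Yes

Two intervals overlap when each starts before the other ends.
Sorted by start: J1, J2, J3, J4, J5, J6, J7, J8, J9.
J2 starts after J1 ends, so nothing later overlaps J1 either.
J3 starts after J2 ends, so nothing later overlaps J2 either.
J4 starts after J3 ends, so nothing later overlaps J3 either.
J5 starts after J4 ends, so nothing later overlaps J4 either.
J6 starts after J5 ends, so nothing later overlaps J5 either.
J7 starts after J6 ends, so nothing later overlaps J6 either.
J8 starts after J7 ends, so nothing later overlaps J7 either.
J9 starts after J8 ends.
Every pair is clear; the schedule has no overlaps.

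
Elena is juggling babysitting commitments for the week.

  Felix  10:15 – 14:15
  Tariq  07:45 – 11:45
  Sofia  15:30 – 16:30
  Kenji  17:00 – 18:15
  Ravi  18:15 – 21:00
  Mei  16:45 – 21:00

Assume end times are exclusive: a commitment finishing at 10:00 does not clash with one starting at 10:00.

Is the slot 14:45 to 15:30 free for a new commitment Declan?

Yes — the slot is free

Tariq: ends 11:45 at or before Declan starts 14:45 → clear.
Felix: ends 14:15 at or before Declan starts 14:45 → clear.
Sofia: starts 15:30 at or after Declan ends 15:30 → clear.
Mei: starts 16:45 at or after Declan ends 15:30 → clear.
Kenji: starts 17:00 at or after Declan ends 15:30 → clear.
Ravi: starts 18:15 at or after Declan ends 15:30 → clear.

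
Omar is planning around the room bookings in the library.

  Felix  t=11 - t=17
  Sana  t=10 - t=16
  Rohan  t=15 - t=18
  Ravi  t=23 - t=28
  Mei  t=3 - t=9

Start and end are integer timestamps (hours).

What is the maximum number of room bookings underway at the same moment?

Walk through starts and ends in time order (an end at T is processed before a start at T):
t=3 start Mei → 1
t=9 end Mei → 0
t=10 start Sana → 1
t=11 start Felix → 2
t=15 start Rohan → 3
t=16 end Sana → 2
t=17 end Felix → 1
t=18 end Rohan → 0
t=23 start Ravi → 1
t=28 end Ravi → 0
Peak is 3, at t=15 (Felix, Rohan, Sana).

3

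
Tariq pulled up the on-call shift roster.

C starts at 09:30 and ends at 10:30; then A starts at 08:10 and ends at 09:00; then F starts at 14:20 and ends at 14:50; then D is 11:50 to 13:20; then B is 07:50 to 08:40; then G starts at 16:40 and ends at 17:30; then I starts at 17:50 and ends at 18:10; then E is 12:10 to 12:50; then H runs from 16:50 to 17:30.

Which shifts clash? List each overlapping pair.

Check each pair: they overlap iff neither finishes before the other starts.
Sorted by start: B, A, C, D, E, F, G, H, I.
A starts before B ends → B and A overlap.
C starts after B ends; B is clear from here.
C starts after A ends; A is clear from here.
D starts after C ends; C is clear from here.
E starts before D ends → D and E overlap.
F starts after D ends; D is clear from here.
F starts after E ends; E is clear from here.
G starts after F ends; F is clear from here.
H starts before G ends → G and H overlap.
I starts after G ends.
I starts after H ends.

A & B, D & E, G & H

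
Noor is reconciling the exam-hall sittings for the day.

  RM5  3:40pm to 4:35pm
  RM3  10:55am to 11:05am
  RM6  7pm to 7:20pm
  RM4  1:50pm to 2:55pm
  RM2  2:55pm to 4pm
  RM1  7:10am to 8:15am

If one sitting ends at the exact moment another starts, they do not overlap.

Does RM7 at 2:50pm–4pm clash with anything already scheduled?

RM1: ends 8:15am at or before RM7 starts 2:50pm → clear.
RM3: ends 11:05am at or before RM7 starts 2:50pm → clear.
RM4: starts 1:50pm before RM7 ends 4pm, and ends 2:55pm after RM7 starts 2:50pm → overlap.
RM2: starts 2:55pm before RM7 ends 4pm, and ends 4pm after RM7 starts 2:50pm → overlap.
RM5: starts 3:40pm before RM7 ends 4pm, and ends 4:35pm after RM7 starts 2:50pm → overlap.
RM6: starts 7pm at or after RM7 ends 4pm → clear.
RM7 overlaps RM2, RM4, RM5.

Yes — it overlaps RM2, RM4, RM5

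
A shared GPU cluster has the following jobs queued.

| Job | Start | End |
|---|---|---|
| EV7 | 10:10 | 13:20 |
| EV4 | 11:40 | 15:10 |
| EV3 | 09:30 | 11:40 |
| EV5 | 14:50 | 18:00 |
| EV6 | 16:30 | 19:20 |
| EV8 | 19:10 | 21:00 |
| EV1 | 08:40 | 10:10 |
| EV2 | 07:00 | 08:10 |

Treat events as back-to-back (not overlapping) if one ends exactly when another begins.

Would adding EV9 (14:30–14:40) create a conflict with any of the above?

Yes — it overlaps EV4

EV2: ends 08:10 at or before EV9 starts 14:30 → clear.
EV1: ends 10:10 at or before EV9 starts 14:30 → clear.
EV3: ends 11:40 at or before EV9 starts 14:30 → clear.
EV7: ends 13:20 at or before EV9 starts 14:30 → clear.
EV4: starts 11:40 before EV9 ends 14:40, and ends 15:10 after EV9 starts 14:30 → overlap.
EV5: starts 14:50 at or after EV9 ends 14:40 → clear.
EV6: starts 16:30 at or after EV9 ends 14:40 → clear.
EV8: starts 19:10 at or after EV9 ends 14:40 → clear.
EV9 overlaps EV4.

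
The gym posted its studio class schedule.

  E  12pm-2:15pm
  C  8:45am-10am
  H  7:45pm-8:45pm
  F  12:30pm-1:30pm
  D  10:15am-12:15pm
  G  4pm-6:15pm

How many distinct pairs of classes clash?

2

Two intervals overlap when each starts before the other ends.
Sorted by start: C, D, E, F, G, H.
D starts after C ends — done with C.
E starts before D ends → D and E overlap.
F starts after D ends — done with D.
F starts before E ends → E and F overlap.
G starts after E ends — done with E.
G starts after F ends — done with F.
H starts after G ends.
Overlapping pairs: D & E, E & F — 2 in total.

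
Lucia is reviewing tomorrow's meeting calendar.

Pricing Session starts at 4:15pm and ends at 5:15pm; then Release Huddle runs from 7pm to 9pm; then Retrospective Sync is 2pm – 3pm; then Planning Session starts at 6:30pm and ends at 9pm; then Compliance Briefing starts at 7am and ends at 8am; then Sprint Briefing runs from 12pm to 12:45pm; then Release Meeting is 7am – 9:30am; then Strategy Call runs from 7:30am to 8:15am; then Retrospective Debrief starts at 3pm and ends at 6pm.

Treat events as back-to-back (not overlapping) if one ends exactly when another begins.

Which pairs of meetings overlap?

Compliance Briefing & Release Meeting, Compliance Briefing & Strategy Call, Planning Session & Release Huddle, Pricing Session & Retrospective Debrief, Release Meeting & Strategy Call

Two intervals overlap when each starts before the other ends.
Sorted by start: Compliance Briefing, Release Meeting, Strategy Call, Sprint Briefing, Retrospective Sync, Retrospective Debrief, Pricing Session, Planning Session, Release Huddle.
Release Meeting starts before Compliance Briefing ends → Compliance Briefing and Release Meeting overlap.
Strategy Call starts before Compliance Briefing ends → Compliance Briefing and Strategy Call overlap.
Sprint Briefing starts after Compliance Briefing ends, so nothing later overlaps Compliance Briefing either.
Strategy Call starts before Release Meeting ends → Release Meeting and Strategy Call overlap.
Sprint Briefing starts after Release Meeting ends, so nothing later overlaps Release Meeting either.
Sprint Briefing starts after Strategy Call ends, so nothing later overlaps Strategy Call either.
Retrospective Sync starts after Sprint Briefing ends, so nothing later overlaps Sprint Briefing either.
Retrospective Debrief starts exactly when Retrospective Sync ends (back-to-back, no overlap), so nothing later overlaps Retrospective Sync either.
Pricing Session starts before Retrospective Debrief ends → Retrospective Debrief and Pricing Session overlap.
Planning Session starts after Retrospective Debrief ends, so nothing later overlaps Retrospective Debrief either.
Planning Session starts after Pricing Session ends, so nothing later overlaps Pricing Session either.
Release Huddle starts before Planning Session ends → Planning Session and Release Huddle overlap.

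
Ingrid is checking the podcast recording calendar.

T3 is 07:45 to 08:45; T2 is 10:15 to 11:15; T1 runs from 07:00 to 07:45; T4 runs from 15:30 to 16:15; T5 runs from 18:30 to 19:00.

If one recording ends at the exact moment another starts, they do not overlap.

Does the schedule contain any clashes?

No

Sorted by start: T1, T3, T2, T4, T5.
T3 starts exactly when T1 ends (back-to-back, no overlap); T1 is clear from here.
T2 starts after T3 ends; T3 is clear from here.
T4 starts after T2 ends; T2 is clear from here.
T5 starts after T4 ends.
Every pair is clear; the schedule has no overlaps.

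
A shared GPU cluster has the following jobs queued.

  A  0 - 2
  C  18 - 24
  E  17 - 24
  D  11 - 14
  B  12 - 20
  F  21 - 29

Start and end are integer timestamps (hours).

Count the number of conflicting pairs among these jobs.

Check each pair: they overlap iff neither finishes before the other starts.
Sorted by start: A, D, B, E, C, F.
D starts after A ends; A is clear from here.
B starts before D ends → D and B overlap.
E starts after D ends; D is clear from here.
E starts before B ends → B and E overlap.
C starts before B ends → B and C overlap.
F starts after B ends.
C starts before E ends → E and C overlap.
F starts before E ends → E and F overlap.
F starts before C ends → C and F overlap.
Overlapping pairs: B & C, B & D, B & E, C & E, C & F, E & F — 6 in total.

6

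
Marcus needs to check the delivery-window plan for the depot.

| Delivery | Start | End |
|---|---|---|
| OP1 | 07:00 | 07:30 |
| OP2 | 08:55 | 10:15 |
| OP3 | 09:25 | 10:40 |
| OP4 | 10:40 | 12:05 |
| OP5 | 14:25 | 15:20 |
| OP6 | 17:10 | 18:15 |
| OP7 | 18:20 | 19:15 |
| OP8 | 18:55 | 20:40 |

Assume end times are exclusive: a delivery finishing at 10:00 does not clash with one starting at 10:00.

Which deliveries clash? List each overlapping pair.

Check each pair: they overlap iff neither finishes before the other starts.
Sorted by start: OP1, OP2, OP3, OP4, OP5, OP6, OP7, OP8.
OP2 starts after OP1 ends, so OP1 has no further overlaps.
OP3 starts before OP2 ends → OP2 and OP3 overlap.
OP4 starts after OP2 ends, so OP2 has no further overlaps.
OP4 starts exactly when OP3 ends (back-to-back, no overlap), so OP3 has no further overlaps.
OP5 starts after OP4 ends, so OP4 has no further overlaps.
OP6 starts after OP5 ends, so OP5 has no further overlaps.
OP7 starts after OP6 ends, so OP6 has no further overlaps.
OP8 starts before OP7 ends → OP7 and OP8 overlap.

OP2 & OP3, OP7 & OP8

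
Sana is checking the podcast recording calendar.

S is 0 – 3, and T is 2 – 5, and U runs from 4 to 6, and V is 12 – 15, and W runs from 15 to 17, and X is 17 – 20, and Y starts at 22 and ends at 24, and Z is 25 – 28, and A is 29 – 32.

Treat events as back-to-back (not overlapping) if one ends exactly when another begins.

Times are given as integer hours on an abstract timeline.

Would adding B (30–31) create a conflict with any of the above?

Yes — it overlaps A

S: ends 3 at or before B starts 30 → clear.
T: ends 5 at or before B starts 30 → clear.
U: ends 6 at or before B starts 30 → clear.
V: ends 15 at or before B starts 30 → clear.
W: ends 17 at or before B starts 30 → clear.
X: ends 20 at or before B starts 30 → clear.
Y: ends 24 at or before B starts 30 → clear.
Z: ends 28 at or before B starts 30 → clear.
A: starts 29 before B ends 31, and ends 32 after B starts 30 → overlap.
B overlaps A.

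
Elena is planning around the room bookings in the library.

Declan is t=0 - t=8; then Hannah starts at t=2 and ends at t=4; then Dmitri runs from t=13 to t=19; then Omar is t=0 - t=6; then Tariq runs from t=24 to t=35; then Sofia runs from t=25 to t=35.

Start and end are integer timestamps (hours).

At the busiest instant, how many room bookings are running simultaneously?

Walk through starts and ends in time order (an end at T is processed before a start at T):
t=0 start Declan → 1
t=0 start Omar → 2
t=2 start Hannah → 3
t=4 end Hannah → 2
t=6 end Omar → 1
t=8 end Declan → 0
t=13 start Dmitri → 1
t=19 end Dmitri → 0
t=24 start Tariq → 1
t=25 start Sofia → 2
t=35 end Sofia → 1
t=35 end Tariq → 0
Peak is 3, at t=2 (Declan, Hannah, Omar).

3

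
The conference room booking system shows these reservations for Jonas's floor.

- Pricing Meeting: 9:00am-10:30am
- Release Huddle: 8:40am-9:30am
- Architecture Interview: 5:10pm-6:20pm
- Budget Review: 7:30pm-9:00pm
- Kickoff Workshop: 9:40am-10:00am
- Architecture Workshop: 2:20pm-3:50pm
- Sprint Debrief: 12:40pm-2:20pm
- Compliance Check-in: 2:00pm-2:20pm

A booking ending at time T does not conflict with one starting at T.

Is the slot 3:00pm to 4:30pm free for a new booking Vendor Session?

No — it overlaps Architecture Workshop

Release Huddle: ends 9:30am at or before Vendor Session starts 3:00pm → clear.
Pricing Meeting: ends 10:30am at or before Vendor Session starts 3:00pm → clear.
Kickoff Workshop: ends 10:00am at or before Vendor Session starts 3:00pm → clear.
Sprint Debrief: ends 2:20pm at or before Vendor Session starts 3:00pm → clear.
Compliance Check-in: ends 2:20pm at or before Vendor Session starts 3:00pm → clear.
Architecture Workshop: starts 2:20pm before Vendor Session ends 4:30pm, and ends 3:50pm after Vendor Session starts 3:00pm → overlap.
Architecture Interview: starts 5:10pm at or after Vendor Session ends 4:30pm → clear.
Budget Review: starts 7:30pm at or after Vendor Session ends 4:30pm → clear.
Vendor Session overlaps Architecture Workshop.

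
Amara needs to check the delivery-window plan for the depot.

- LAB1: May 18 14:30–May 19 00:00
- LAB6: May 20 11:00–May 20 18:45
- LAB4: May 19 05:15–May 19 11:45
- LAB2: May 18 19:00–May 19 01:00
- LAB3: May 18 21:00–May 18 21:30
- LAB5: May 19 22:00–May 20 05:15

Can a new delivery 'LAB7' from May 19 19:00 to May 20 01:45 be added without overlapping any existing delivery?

LAB1: ends May 19 00:00 at or before LAB7 starts May 19 19:00 → clear.
LAB2: ends May 19 01:00 at or before LAB7 starts May 19 19:00 → clear.
LAB3: ends May 18 21:30 at or before LAB7 starts May 19 19:00 → clear.
LAB4: ends May 19 11:45 at or before LAB7 starts May 19 19:00 → clear.
LAB5: starts May 19 22:00 before LAB7 ends May 20 01:45, and ends May 20 05:15 after LAB7 starts May 19 19:00 → overlap.
LAB6: starts May 20 11:00 at or after LAB7 ends May 20 01:45 → clear.
LAB7 overlaps LAB5.

No — it overlaps LAB5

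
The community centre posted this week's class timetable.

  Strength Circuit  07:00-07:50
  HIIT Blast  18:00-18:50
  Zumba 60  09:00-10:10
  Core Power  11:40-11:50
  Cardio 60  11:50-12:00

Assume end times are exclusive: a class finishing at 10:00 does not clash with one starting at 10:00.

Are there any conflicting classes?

Sorted by start: Strength Circuit, Zumba 60, Core Power, Cardio 60, HIIT Blast.
Zumba 60 starts after Strength Circuit ends, so Strength Circuit has no further overlaps.
Core Power starts after Zumba 60 ends, so Zumba 60 has no further overlaps.
Cardio 60 starts exactly when Core Power ends (back-to-back, no overlap), so Core Power has no further overlaps.
HIIT Blast starts after Cardio 60 ends.
Every pair is clear; the schedule has no overlaps.

No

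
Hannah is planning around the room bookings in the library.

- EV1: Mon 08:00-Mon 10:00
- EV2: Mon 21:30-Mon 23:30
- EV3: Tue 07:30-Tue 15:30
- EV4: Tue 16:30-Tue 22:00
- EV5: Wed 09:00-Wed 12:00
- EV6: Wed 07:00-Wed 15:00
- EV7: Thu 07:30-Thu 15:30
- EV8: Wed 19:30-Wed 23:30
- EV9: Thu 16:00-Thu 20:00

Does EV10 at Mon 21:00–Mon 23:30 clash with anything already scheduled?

Yes — it overlaps EV2

EV1: ends Mon 10:00 at or before EV10 starts Mon 21:00 → clear.
EV2: starts Mon 21:30 before EV10 ends Mon 23:30, and ends Mon 23:30 after EV10 starts Mon 21:00 → overlap.
EV3: starts Tue 07:30 at or after EV10 ends Mon 23:30 → clear.
EV4: starts Tue 16:30 at or after EV10 ends Mon 23:30 → clear.
EV6: starts Wed 07:00 at or after EV10 ends Mon 23:30 → clear.
EV5: starts Wed 09:00 at or after EV10 ends Mon 23:30 → clear.
EV8: starts Wed 19:30 at or after EV10 ends Mon 23:30 → clear.
EV7: starts Thu 07:30 at or after EV10 ends Mon 23:30 → clear.
EV9: starts Thu 16:00 at or after EV10 ends Mon 23:30 → clear.
EV10 overlaps EV2.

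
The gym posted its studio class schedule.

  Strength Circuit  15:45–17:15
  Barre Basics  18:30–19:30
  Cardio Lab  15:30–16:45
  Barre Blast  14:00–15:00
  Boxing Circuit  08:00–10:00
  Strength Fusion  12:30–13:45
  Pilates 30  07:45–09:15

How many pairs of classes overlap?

2

Sorted by start: Pilates 30, Boxing Circuit, Strength Fusion, Barre Blast, Cardio Lab, Strength Circuit, Barre Basics.
Boxing Circuit starts before Pilates 30 ends → Pilates 30 and Boxing Circuit overlap.
Strength Fusion starts after Pilates 30 ends, so nothing later overlaps Pilates 30 either.
Strength Fusion starts after Boxing Circuit ends, so nothing later overlaps Boxing Circuit either.
Barre Blast starts after Strength Fusion ends, so nothing later overlaps Strength Fusion either.
Cardio Lab starts after Barre Blast ends, so nothing later overlaps Barre Blast either.
Strength Circuit starts before Cardio Lab ends → Cardio Lab and Strength Circuit overlap.
Barre Basics starts after Cardio Lab ends.
Barre Basics starts after Strength Circuit ends.
Overlapping pairs: Boxing Circuit & Pilates 30, Cardio Lab & Strength Circuit — 2 in total.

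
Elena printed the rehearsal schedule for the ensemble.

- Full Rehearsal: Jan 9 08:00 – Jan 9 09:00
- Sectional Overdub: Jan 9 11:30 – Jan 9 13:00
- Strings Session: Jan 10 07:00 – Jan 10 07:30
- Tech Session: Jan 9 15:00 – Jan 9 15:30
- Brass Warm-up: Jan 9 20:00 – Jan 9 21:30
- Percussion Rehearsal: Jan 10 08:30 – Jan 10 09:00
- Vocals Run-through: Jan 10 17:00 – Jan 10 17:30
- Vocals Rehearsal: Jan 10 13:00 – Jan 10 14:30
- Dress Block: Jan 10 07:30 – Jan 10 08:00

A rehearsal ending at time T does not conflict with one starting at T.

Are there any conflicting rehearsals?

No

Sorted by start: Full Rehearsal, Sectional Overdub, Tech Session, Brass Warm-up, Strings Session, Dress Block, Percussion Rehearsal, Vocals Rehearsal, Vocals Run-through.
Sectional Overdub starts after Full Rehearsal ends, so Full Rehearsal has no further overlaps.
Tech Session starts after Sectional Overdub ends, so Sectional Overdub has no further overlaps.
Brass Warm-up starts after Tech Session ends, so Tech Session has no further overlaps.
Strings Session starts after Brass Warm-up ends, so Brass Warm-up has no further overlaps.
Dress Block starts exactly when Strings Session ends (back-to-back, no overlap), so Strings Session has no further overlaps.
Percussion Rehearsal starts after Dress Block ends, so Dress Block has no further overlaps.
Vocals Rehearsal starts after Percussion Rehearsal ends, so Percussion Rehearsal has no further overlaps.
Vocals Run-through starts after Vocals Rehearsal ends.
Every pair is clear; the schedule has no overlaps.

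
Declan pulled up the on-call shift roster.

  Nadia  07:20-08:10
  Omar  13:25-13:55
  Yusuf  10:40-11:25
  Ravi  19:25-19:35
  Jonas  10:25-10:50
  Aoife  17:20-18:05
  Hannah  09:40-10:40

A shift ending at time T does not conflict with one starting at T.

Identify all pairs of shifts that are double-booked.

Two intervals overlap when each starts before the other ends.
Sorted by start: Nadia, Hannah, Jonas, Yusuf, Omar, Aoife, Ravi.
Hannah starts after Nadia ends, so Nadia has no further overlaps.
Jonas starts before Hannah ends → Hannah and Jonas overlap.
Yusuf starts exactly when Hannah ends (back-to-back, no overlap), so Hannah has no further overlaps.
Yusuf starts before Jonas ends → Jonas and Yusuf overlap.
Omar starts after Jonas ends, so Jonas has no further overlaps.
Omar starts after Yusuf ends, so Yusuf has no further overlaps.
Aoife starts after Omar ends, so Omar has no further overlaps.
Ravi starts after Aoife ends.

Hannah & Jonas, Jonas & Yusuf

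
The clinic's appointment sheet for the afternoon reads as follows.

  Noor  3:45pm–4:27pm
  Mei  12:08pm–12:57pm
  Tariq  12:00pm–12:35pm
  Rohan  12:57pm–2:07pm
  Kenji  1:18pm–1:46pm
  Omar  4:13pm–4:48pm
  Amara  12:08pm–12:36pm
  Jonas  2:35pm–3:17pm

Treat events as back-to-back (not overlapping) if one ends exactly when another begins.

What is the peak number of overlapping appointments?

Sweep the timeline, counting +1 at each start and −1 at each end (ends before starts at a tie):
12:00pm start Tariq → 1
12:08pm start Amara → 2
12:08pm start Mei → 3
12:35pm end Tariq → 2
12:36pm end Amara → 1
12:57pm end Mei → 0
12:57pm start Rohan → 1
1:18pm start Kenji → 2
1:46pm end Kenji → 1
2:07pm end Rohan → 0
2:35pm start Jonas → 1
3:17pm end Jonas → 0
3:45pm start Noor → 1
4:13pm start Omar → 2
4:27pm end Noor → 1
4:48pm end Omar → 0
Peak is 3, at 12:08pm (Amara, Mei, Tariq).

3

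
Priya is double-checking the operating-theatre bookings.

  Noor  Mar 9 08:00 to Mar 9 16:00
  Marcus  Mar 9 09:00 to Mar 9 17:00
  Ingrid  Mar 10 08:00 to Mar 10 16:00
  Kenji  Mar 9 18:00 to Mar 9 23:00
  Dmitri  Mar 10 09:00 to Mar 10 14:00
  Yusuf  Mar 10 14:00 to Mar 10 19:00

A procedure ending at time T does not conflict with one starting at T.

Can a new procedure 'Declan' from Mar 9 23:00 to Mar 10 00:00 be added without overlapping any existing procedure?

Noor: ends Mar 9 16:00 at or before Declan starts Mar 9 23:00 → clear.
Marcus: ends Mar 9 17:00 at or before Declan starts Mar 9 23:00 → clear.
Kenji: ends Mar 9 23:00 at or before Declan starts Mar 9 23:00 → clear.
Ingrid: starts Mar 10 08:00 at or after Declan ends Mar 10 00:00 → clear.
Dmitri: starts Mar 10 09:00 at or after Declan ends Mar 10 00:00 → clear.
Yusuf: starts Mar 10 14:00 at or after Declan ends Mar 10 00:00 → clear.

Yes — the slot is free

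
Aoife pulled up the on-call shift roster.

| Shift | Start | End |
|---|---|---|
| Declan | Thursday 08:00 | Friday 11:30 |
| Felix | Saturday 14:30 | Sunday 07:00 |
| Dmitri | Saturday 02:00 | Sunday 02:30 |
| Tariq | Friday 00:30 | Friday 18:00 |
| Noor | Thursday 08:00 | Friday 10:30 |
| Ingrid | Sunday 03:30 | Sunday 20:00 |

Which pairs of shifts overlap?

Two intervals overlap when each starts before the other ends.
Sorted by start: Noor, Declan, Tariq, Dmitri, Felix, Ingrid.
Declan starts before Noor ends → Noor and Declan overlap.
Tariq starts before Noor ends → Noor and Tariq overlap.
Dmitri starts after Noor ends, so Noor has no further overlaps.
Tariq starts before Declan ends → Declan and Tariq overlap.
Dmitri starts after Declan ends, so Declan has no further overlaps.
Dmitri starts after Tariq ends, so Tariq has no further overlaps.
Felix starts before Dmitri ends → Dmitri and Felix overlap.
Ingrid starts after Dmitri ends.
Ingrid starts before Felix ends → Felix and Ingrid overlap.

Declan & Noor, Declan & Tariq, Dmitri & Felix, Felix & Ingrid, Noor & Tariq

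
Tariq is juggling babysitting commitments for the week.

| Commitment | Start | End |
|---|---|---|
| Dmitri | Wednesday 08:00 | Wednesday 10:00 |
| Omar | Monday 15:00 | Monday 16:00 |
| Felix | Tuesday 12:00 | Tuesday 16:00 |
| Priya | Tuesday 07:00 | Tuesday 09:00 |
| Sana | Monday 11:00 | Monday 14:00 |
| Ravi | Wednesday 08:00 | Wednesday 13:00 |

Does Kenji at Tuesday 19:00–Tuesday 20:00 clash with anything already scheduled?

Sana: ends Monday 14:00 at or before Kenji starts Tuesday 19:00 → clear.
Omar: ends Monday 16:00 at or before Kenji starts Tuesday 19:00 → clear.
Priya: ends Tuesday 09:00 at or before Kenji starts Tuesday 19:00 → clear.
Felix: ends Tuesday 16:00 at or before Kenji starts Tuesday 19:00 → clear.
Ravi: starts Wednesday 08:00 at or after Kenji ends Tuesday 20:00 → clear.
Dmitri: starts Wednesday 08:00 at or after Kenji ends Tuesday 20:00 → clear.

No — it doesn't clash with anything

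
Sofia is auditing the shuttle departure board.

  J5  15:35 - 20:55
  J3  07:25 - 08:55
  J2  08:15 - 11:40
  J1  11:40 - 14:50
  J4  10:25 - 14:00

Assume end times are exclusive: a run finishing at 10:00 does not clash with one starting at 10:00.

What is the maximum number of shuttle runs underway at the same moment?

2

Sort all start/end points and keep a running count:
07:25 start J3 → 1
08:15 start J2 → 2
08:55 end J3 → 1
10:25 start J4 → 2
11:40 end J2 → 1
11:40 start J1 → 2
14:00 end J4 → 1
14:50 end J1 → 0
15:35 start J5 → 1
20:55 end J5 → 0
Peak is 2, at 08:15 (J2, J3).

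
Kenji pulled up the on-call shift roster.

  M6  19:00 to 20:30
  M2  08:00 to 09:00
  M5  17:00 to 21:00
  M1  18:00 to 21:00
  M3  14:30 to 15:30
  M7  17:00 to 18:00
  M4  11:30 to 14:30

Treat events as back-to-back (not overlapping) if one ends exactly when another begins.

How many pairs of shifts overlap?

Two intervals overlap when each starts before the other ends.
Sorted by start: M2, M4, M3, M5, M7, M1, M6.
M4 starts after M2 ends, so M2 has no further overlaps.
M3 starts exactly when M4 ends (back-to-back, no overlap), so M4 has no further overlaps.
M5 starts after M3 ends, so M3 has no further overlaps.
M7 starts before M5 ends → M5 and M7 overlap.
M1 starts before M5 ends → M5 and M1 overlap.
M6 starts before M5 ends → M5 and M6 overlap.
M1 starts exactly when M7 ends (back-to-back, no overlap), so M7 has no further overlaps.
M6 starts before M1 ends → M1 and M6 overlap.
Overlapping pairs: M1 & M5, M1 & M6, M5 & M6, M5 & M7 — 4 in total.

4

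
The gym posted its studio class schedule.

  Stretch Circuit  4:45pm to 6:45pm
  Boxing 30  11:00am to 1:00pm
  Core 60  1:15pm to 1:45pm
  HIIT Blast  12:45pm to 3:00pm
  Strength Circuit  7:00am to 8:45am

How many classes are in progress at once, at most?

2

Walk through starts and ends in time order (an end at T is processed before a start at T):
7:00am start Strength Circuit → 1
8:45am end Strength Circuit → 0
11:00am start Boxing 30 → 1
12:45pm start HIIT Blast → 2
1:00pm end Boxing 30 → 1
1:15pm start Core 60 → 2
1:45pm end Core 60 → 1
3:00pm end HIIT Blast → 0
4:45pm start Stretch Circuit → 1
6:45pm end Stretch Circuit → 0
Peak is 2, at 12:45pm (Boxing 30, HIIT Blast).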